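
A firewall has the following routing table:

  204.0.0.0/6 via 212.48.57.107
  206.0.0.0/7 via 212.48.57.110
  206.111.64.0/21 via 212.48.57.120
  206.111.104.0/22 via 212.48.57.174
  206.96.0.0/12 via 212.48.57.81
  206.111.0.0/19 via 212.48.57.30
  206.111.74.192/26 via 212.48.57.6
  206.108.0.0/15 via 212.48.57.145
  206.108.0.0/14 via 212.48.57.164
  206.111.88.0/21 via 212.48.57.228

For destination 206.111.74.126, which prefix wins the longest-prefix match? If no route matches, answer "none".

206.108.0.0/14

Entries matching 206.111.74.126:
  204.0.0.0/6 (204.0.0.0 - 207.255.255.255)
  206.0.0.0/7 (206.0.0.0 - 207.255.255.255)
  206.96.0.0/12 (206.96.0.0 - 206.111.255.255)
  206.108.0.0/14 (206.108.0.0 - 206.111.255.255)
Most specific is 206.108.0.0/14.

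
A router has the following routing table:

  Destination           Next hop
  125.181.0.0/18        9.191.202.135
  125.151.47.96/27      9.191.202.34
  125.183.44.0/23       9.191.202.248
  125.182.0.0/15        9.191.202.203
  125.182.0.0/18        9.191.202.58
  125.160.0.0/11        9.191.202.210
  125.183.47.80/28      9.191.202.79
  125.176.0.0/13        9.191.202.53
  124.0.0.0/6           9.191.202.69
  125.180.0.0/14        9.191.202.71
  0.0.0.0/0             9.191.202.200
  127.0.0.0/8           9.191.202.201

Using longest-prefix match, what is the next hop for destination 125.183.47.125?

9.191.202.203

Routes whose prefix contains 125.183.47.125:
  0.0.0.0/0 (default, matches everything) -> 9.191.202.200
  124.0.0.0/6 (124.0.0.0 - 127.255.255.255) -> 9.191.202.69
  125.160.0.0/11 (125.160.0.0 - 125.191.255.255) -> 9.191.202.210
  125.176.0.0/13 (125.176.0.0 - 125.183.255.255) -> 9.191.202.53
  125.180.0.0/14 (125.180.0.0 - 125.183.255.255) -> 9.191.202.71
  125.182.0.0/15 (125.182.0.0 - 125.183.255.255) -> 9.191.202.203
More-specific entries that do NOT match:
  125.183.47.80/28 (125.183.47.80 - 125.183.47.95) does not contain 125.183.47.125
  125.151.47.96/27 (125.151.47.96 - 125.151.47.127) does not contain 125.183.47.125
  125.183.44.0/23 (125.183.44.0 - 125.183.45.255) does not contain 125.183.47.125
  125.181.0.0/18 (125.181.0.0 - 125.181.63.255) does not contain 125.183.47.125
  125.182.0.0/18 (125.182.0.0 - 125.182.63.255) does not contain 125.183.47.125
Longest matching prefix is /15 -> next hop 9.191.202.203.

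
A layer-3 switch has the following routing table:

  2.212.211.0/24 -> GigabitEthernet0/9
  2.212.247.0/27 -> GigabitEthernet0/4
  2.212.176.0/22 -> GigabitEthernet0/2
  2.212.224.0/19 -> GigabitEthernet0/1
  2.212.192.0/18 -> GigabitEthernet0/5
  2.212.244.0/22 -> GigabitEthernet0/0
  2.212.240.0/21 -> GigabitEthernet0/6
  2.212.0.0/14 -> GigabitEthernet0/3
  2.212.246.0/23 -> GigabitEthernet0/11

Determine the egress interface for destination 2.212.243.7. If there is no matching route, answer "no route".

Routes whose prefix contains 2.212.243.7:
  2.212.0.0/14 (2.212.0.0 - 2.215.255.255) -> GigabitEthernet0/3
  2.212.192.0/18 (2.212.192.0 - 2.212.255.255) -> GigabitEthernet0/5
  2.212.224.0/19 (2.212.224.0 - 2.212.255.255) -> GigabitEthernet0/1
  2.212.240.0/21 (2.212.240.0 - 2.212.247.255) -> GigabitEthernet0/6
More-specific entries that do NOT match:
  2.212.247.0/27 (2.212.247.0 - 2.212.247.31) does not contain 2.212.243.7
  2.212.211.0/24 (2.212.211.0 - 2.212.211.255) does not contain 2.212.243.7
  2.212.246.0/23 (2.212.246.0 - 2.212.247.255) does not contain 2.212.243.7
  2.212.176.0/22 (2.212.176.0 - 2.212.179.255) does not contain 2.212.243.7
  2.212.244.0/22 (2.212.244.0 - 2.212.247.255) does not contain 2.212.243.7
Longest matching prefix is /21 -> interface GigabitEthernet0/6.

GigabitEthernet0/6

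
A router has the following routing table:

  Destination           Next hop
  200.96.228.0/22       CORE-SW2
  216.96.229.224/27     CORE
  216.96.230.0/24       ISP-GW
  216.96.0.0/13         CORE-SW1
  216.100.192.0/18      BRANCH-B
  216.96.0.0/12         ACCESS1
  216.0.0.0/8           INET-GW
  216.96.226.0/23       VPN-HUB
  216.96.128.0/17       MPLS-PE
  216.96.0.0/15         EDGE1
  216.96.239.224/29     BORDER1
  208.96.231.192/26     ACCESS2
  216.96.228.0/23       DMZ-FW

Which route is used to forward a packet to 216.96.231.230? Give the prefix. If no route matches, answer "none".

Entries matching 216.96.231.230:
  216.0.0.0/8 (216.0.0.0 - 216.255.255.255)
  216.96.0.0/12 (216.96.0.0 - 216.111.255.255)
  216.96.0.0/13 (216.96.0.0 - 216.103.255.255)
  216.96.0.0/15 (216.96.0.0 - 216.97.255.255)
  216.96.128.0/17 (216.96.128.0 - 216.96.255.255)
Most specific is 216.96.128.0/17.

216.96.128.0/17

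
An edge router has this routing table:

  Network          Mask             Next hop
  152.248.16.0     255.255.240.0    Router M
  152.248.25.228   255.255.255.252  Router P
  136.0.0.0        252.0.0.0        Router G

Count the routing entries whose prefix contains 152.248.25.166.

1

Prefixes containing 152.248.25.166:
  152.248.16.0/20 (152.248.16.0 - 152.248.31.255)
Total matching entries: 1.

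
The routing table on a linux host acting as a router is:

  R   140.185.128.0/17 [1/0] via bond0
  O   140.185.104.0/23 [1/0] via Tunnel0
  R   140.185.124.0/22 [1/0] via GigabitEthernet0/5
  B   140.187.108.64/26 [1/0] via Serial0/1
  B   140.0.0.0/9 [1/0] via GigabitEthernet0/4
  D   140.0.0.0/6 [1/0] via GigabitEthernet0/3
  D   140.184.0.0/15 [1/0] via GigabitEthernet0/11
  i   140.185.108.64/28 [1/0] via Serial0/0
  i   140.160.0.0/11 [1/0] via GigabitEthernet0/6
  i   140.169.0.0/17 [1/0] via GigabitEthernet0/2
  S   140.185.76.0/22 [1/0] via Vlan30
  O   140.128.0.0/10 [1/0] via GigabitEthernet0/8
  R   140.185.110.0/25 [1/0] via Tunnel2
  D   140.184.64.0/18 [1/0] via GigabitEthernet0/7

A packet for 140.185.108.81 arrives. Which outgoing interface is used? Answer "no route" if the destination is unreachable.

GigabitEthernet0/11

Routes whose prefix contains 140.185.108.81:
  140.0.0.0/6 (140.0.0.0 - 143.255.255.255) -> GigabitEthernet0/3
  140.128.0.0/10 (140.128.0.0 - 140.191.255.255) -> GigabitEthernet0/8
  140.160.0.0/11 (140.160.0.0 - 140.191.255.255) -> GigabitEthernet0/6
  140.184.0.0/15 (140.184.0.0 - 140.185.255.255) -> GigabitEthernet0/11
More-specific entries that do NOT match:
  140.185.108.64/28 (140.185.108.64 - 140.185.108.79) does not contain 140.185.108.81
  140.187.108.64/26 (140.187.108.64 - 140.187.108.127) does not contain 140.185.108.81
  140.185.110.0/25 (140.185.110.0 - 140.185.110.127) does not contain 140.185.108.81
  140.185.104.0/23 (140.185.104.0 - 140.185.105.255) does not contain 140.185.108.81
  140.185.124.0/22 (140.185.124.0 - 140.185.127.255) does not contain 140.185.108.81
  140.185.76.0/22 (140.185.76.0 - 140.185.79.255) does not contain 140.185.108.81
  140.184.64.0/18 (140.184.64.0 - 140.184.127.255) does not contain 140.185.108.81
  140.185.128.0/17 (140.185.128.0 - 140.185.255.255) does not contain 140.185.108.81
  140.169.0.0/17 (140.169.0.0 - 140.169.127.255) does not contain 140.185.108.81
Longest matching prefix is /15 -> interface GigabitEthernet0/11.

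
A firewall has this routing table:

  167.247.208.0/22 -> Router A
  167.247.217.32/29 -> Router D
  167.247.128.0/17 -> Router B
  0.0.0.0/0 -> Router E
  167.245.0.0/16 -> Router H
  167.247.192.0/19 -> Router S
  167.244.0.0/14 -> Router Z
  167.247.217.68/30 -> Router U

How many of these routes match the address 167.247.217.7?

Prefixes containing 167.247.217.7:
  0.0.0.0/0 (default, matches everything)
  167.244.0.0/14 (167.244.0.0 - 167.247.255.255)
  167.247.128.0/17 (167.247.128.0 - 167.247.255.255)
  167.247.192.0/19 (167.247.192.0 - 167.247.223.255)
Total matching entries: 4.

4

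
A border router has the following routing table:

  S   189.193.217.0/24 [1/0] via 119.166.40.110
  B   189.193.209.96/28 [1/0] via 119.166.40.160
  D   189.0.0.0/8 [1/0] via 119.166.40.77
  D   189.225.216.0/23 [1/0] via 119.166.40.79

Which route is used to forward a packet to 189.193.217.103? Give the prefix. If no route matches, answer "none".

Entries matching 189.193.217.103:
  189.0.0.0/8 (189.0.0.0 - 189.255.255.255)
  189.193.217.0/24 (189.193.217.0 - 189.193.217.255)
Most specific is 189.193.217.0/24.

189.193.217.0/24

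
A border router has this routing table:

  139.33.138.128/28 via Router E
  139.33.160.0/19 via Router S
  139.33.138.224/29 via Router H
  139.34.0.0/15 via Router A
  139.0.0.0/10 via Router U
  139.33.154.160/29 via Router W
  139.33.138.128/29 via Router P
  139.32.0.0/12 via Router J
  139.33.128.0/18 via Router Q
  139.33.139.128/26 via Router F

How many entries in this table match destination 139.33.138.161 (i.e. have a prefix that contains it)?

Prefixes containing 139.33.138.161:
  139.0.0.0/10 (139.0.0.0 - 139.63.255.255)
  139.32.0.0/12 (139.32.0.0 - 139.47.255.255)
  139.33.128.0/18 (139.33.128.0 - 139.33.191.255)
Total matching entries: 3.

3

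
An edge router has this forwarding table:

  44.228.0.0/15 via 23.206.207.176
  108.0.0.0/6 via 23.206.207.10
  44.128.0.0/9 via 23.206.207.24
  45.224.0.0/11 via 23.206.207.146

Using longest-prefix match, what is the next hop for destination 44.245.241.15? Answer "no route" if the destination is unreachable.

23.206.207.24

Routes whose prefix contains 44.245.241.15:
  44.128.0.0/9 (44.128.0.0 - 44.255.255.255) -> 23.206.207.24
More-specific entries that do NOT match:
  44.228.0.0/15 (44.228.0.0 - 44.229.255.255) does not contain 44.245.241.15
  45.224.0.0/11 (45.224.0.0 - 45.255.255.255) does not contain 44.245.241.15
Longest matching prefix is /9 -> next hop 23.206.207.24.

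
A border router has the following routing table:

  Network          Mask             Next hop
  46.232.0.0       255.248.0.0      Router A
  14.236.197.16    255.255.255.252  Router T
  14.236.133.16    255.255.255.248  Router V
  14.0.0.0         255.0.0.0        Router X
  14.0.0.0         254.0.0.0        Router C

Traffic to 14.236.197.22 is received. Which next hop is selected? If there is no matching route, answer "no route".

Routes whose prefix contains 14.236.197.22:
  14.0.0.0/7 (14.0.0.0 - 15.255.255.255) -> Router C
  14.0.0.0/8 (14.0.0.0 - 14.255.255.255) -> Router X
More-specific entries that do NOT match:
  14.236.197.16/30 (14.236.197.16 - 14.236.197.19) does not contain 14.236.197.22
  14.236.133.16/29 (14.236.133.16 - 14.236.133.23) does not contain 14.236.197.22
  46.232.0.0/13 (46.232.0.0 - 46.239.255.255) does not contain 14.236.197.22
Longest matching prefix is /8 -> next hop Router X.

Router X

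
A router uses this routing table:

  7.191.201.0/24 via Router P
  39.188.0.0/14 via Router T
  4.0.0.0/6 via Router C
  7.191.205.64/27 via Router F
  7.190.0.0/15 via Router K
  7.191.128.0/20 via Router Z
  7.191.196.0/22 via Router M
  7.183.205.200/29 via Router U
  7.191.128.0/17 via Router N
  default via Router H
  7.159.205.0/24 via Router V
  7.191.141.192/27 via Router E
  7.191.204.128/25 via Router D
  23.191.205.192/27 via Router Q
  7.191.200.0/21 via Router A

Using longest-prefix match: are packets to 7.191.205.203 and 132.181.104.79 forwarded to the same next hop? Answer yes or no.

7.191.205.203: longest match 7.191.200.0/21 -> Router A
132.181.104.79: longest match 0.0.0.0/0 -> Router H

no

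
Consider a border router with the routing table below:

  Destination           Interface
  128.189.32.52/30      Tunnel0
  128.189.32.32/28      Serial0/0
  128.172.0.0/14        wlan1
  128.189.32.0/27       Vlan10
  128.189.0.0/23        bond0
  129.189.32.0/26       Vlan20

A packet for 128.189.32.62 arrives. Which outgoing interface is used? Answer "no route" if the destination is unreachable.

no route

No entry's prefix contains 128.189.32.62; there is no default route.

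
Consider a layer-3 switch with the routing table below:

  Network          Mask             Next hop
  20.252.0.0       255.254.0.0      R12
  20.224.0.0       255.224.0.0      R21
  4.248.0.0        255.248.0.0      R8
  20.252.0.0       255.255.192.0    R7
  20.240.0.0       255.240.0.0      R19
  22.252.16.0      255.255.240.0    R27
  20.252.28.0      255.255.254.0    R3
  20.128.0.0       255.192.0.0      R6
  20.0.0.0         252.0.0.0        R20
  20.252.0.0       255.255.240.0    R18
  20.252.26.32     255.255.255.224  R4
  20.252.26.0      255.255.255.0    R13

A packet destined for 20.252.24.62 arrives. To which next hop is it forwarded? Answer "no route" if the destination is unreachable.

Routes whose prefix contains 20.252.24.62:
  20.0.0.0/6 (20.0.0.0 - 23.255.255.255) -> R20
  20.224.0.0/11 (20.224.0.0 - 20.255.255.255) -> R21
  20.240.0.0/12 (20.240.0.0 - 20.255.255.255) -> R19
  20.252.0.0/15 (20.252.0.0 - 20.253.255.255) -> R12
  20.252.0.0/18 (20.252.0.0 - 20.252.63.255) -> R7
More-specific entries that do NOT match:
  20.252.26.32/27 (20.252.26.32 - 20.252.26.63) does not contain 20.252.24.62
  20.252.26.0/24 (20.252.26.0 - 20.252.26.255) does not contain 20.252.24.62
  20.252.28.0/23 (20.252.28.0 - 20.252.29.255) does not contain 20.252.24.62
  22.252.16.0/20 (22.252.16.0 - 22.252.31.255) does not contain 20.252.24.62
  20.252.0.0/20 (20.252.0.0 - 20.252.15.255) does not contain 20.252.24.62
Longest matching prefix is /18 -> next hop R7.

R7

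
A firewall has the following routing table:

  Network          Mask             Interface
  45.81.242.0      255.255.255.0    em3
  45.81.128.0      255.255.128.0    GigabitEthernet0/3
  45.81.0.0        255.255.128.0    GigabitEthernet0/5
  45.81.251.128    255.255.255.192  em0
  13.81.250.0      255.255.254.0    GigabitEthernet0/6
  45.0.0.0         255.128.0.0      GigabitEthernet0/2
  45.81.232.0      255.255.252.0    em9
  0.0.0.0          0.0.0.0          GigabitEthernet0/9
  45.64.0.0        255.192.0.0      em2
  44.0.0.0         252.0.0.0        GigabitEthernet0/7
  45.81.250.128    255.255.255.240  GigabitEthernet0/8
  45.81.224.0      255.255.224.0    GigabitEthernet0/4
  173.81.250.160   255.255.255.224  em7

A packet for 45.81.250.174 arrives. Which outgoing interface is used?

Routes whose prefix contains 45.81.250.174:
  0.0.0.0/0 (default, matches everything) -> GigabitEthernet0/9
  44.0.0.0/6 (44.0.0.0 - 47.255.255.255) -> GigabitEthernet0/7
  45.0.0.0/9 (45.0.0.0 - 45.127.255.255) -> GigabitEthernet0/2
  45.64.0.0/10 (45.64.0.0 - 45.127.255.255) -> em2
  45.81.128.0/17 (45.81.128.0 - 45.81.255.255) -> GigabitEthernet0/3
  45.81.224.0/19 (45.81.224.0 - 45.81.255.255) -> GigabitEthernet0/4
More-specific entries that do NOT match:
  45.81.250.128/28 (45.81.250.128 - 45.81.250.143) does not contain 45.81.250.174
  173.81.250.160/27 (173.81.250.160 - 173.81.250.191) does not contain 45.81.250.174
  45.81.251.128/26 (45.81.251.128 - 45.81.251.191) does not contain 45.81.250.174
  45.81.242.0/24 (45.81.242.0 - 45.81.242.255) does not contain 45.81.250.174
  13.81.250.0/23 (13.81.250.0 - 13.81.251.255) does not contain 45.81.250.174
  45.81.232.0/22 (45.81.232.0 - 45.81.235.255) does not contain 45.81.250.174
Longest matching prefix is /19 -> interface GigabitEthernet0/4.

GigabitEthernet0/4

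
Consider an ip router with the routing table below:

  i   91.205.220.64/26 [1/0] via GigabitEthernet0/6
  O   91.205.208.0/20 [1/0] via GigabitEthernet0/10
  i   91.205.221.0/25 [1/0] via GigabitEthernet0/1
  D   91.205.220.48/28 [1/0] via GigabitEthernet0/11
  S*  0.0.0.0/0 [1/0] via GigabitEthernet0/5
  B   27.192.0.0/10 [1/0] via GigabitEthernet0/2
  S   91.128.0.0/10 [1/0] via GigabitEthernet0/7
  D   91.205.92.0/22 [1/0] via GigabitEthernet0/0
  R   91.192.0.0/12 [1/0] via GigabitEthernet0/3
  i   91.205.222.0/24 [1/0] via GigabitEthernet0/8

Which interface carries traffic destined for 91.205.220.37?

GigabitEthernet0/10

Routes whose prefix contains 91.205.220.37:
  0.0.0.0/0 (default, matches everything) -> GigabitEthernet0/5
  91.192.0.0/12 (91.192.0.0 - 91.207.255.255) -> GigabitEthernet0/3
  91.205.208.0/20 (91.205.208.0 - 91.205.223.255) -> GigabitEthernet0/10
More-specific entries that do NOT match:
  91.205.220.48/28 (91.205.220.48 - 91.205.220.63) does not contain 91.205.220.37
  91.205.220.64/26 (91.205.220.64 - 91.205.220.127) does not contain 91.205.220.37
  91.205.221.0/25 (91.205.221.0 - 91.205.221.127) does not contain 91.205.220.37
  91.205.222.0/24 (91.205.222.0 - 91.205.222.255) does not contain 91.205.220.37
  91.205.92.0/22 (91.205.92.0 - 91.205.95.255) does not contain 91.205.220.37
Longest matching prefix is /20 -> interface GigabitEthernet0/10.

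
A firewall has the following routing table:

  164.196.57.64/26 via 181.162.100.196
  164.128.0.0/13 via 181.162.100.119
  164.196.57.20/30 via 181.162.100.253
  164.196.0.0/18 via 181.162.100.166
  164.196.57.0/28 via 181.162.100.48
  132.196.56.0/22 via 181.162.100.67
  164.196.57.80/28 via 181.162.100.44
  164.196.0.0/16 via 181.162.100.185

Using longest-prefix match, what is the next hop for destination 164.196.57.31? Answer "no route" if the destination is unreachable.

181.162.100.166

Routes whose prefix contains 164.196.57.31:
  164.196.0.0/16 (164.196.0.0 - 164.196.255.255) -> 181.162.100.185
  164.196.0.0/18 (164.196.0.0 - 164.196.63.255) -> 181.162.100.166
More-specific entries that do NOT match:
  164.196.57.20/30 (164.196.57.20 - 164.196.57.23) does not contain 164.196.57.31
  164.196.57.0/28 (164.196.57.0 - 164.196.57.15) does not contain 164.196.57.31
  164.196.57.80/28 (164.196.57.80 - 164.196.57.95) does not contain 164.196.57.31
  164.196.57.64/26 (164.196.57.64 - 164.196.57.127) does not contain 164.196.57.31
  132.196.56.0/22 (132.196.56.0 - 132.196.59.255) does not contain 164.196.57.31
Longest matching prefix is /18 -> next hop 181.162.100.166.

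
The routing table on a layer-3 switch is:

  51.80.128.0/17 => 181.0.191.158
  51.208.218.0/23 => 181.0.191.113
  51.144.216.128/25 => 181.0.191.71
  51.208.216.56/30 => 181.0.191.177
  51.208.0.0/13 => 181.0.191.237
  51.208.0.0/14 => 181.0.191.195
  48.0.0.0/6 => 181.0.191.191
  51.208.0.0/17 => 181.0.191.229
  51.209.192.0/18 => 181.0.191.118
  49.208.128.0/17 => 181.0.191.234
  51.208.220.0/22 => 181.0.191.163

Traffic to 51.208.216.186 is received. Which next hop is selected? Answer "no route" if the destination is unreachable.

Routes whose prefix contains 51.208.216.186:
  48.0.0.0/6 (48.0.0.0 - 51.255.255.255) -> 181.0.191.191
  51.208.0.0/13 (51.208.0.0 - 51.215.255.255) -> 181.0.191.237
  51.208.0.0/14 (51.208.0.0 - 51.211.255.255) -> 181.0.191.195
More-specific entries that do NOT match:
  51.208.216.56/30 (51.208.216.56 - 51.208.216.59) does not contain 51.208.216.186
  51.144.216.128/25 (51.144.216.128 - 51.144.216.255) does not contain 51.208.216.186
  51.208.218.0/23 (51.208.218.0 - 51.208.219.255) does not contain 51.208.216.186
  51.208.220.0/22 (51.208.220.0 - 51.208.223.255) does not contain 51.208.216.186
  51.209.192.0/18 (51.209.192.0 - 51.209.255.255) does not contain 51.208.216.186
  51.80.128.0/17 (51.80.128.0 - 51.80.255.255) does not contain 51.208.216.186
  51.208.0.0/17 (51.208.0.0 - 51.208.127.255) does not contain 51.208.216.186
  49.208.128.0/17 (49.208.128.0 - 49.208.255.255) does not contain 51.208.216.186
Longest matching prefix is /14 -> next hop 181.0.191.195.

181.0.191.195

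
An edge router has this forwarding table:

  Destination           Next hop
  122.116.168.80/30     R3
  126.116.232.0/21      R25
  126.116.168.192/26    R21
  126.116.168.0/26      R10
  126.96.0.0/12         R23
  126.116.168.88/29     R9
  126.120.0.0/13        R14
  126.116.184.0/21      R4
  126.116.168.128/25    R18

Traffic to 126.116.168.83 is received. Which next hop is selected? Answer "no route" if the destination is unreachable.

no route

No entry's prefix contains 126.116.168.83; there is no default route.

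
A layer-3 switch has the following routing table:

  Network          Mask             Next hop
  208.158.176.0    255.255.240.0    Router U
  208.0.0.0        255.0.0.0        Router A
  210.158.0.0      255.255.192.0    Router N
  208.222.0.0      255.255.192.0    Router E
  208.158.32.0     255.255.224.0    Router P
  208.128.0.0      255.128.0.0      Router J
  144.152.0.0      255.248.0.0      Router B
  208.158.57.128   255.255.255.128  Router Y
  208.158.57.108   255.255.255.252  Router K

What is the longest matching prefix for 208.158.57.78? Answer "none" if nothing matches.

208.158.32.0/19

Entries matching 208.158.57.78:
  208.0.0.0/8 (208.0.0.0 - 208.255.255.255)
  208.128.0.0/9 (208.128.0.0 - 208.255.255.255)
  208.158.32.0/19 (208.158.32.0 - 208.158.63.255)
Most specific is 208.158.32.0/19.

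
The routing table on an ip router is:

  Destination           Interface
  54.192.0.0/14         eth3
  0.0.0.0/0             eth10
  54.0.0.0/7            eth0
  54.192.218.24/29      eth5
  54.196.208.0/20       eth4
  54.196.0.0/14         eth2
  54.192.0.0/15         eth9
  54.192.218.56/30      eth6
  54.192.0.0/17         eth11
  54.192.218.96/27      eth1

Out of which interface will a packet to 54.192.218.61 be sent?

eth9

Routes whose prefix contains 54.192.218.61:
  0.0.0.0/0 (default, matches everything) -> eth10
  54.0.0.0/7 (54.0.0.0 - 55.255.255.255) -> eth0
  54.192.0.0/14 (54.192.0.0 - 54.195.255.255) -> eth3
  54.192.0.0/15 (54.192.0.0 - 54.193.255.255) -> eth9
More-specific entries that do NOT match:
  54.192.218.56/30 (54.192.218.56 - 54.192.218.59) does not contain 54.192.218.61
  54.192.218.24/29 (54.192.218.24 - 54.192.218.31) does not contain 54.192.218.61
  54.192.218.96/27 (54.192.218.96 - 54.192.218.127) does not contain 54.192.218.61
  54.196.208.0/20 (54.196.208.0 - 54.196.223.255) does not contain 54.192.218.61
  54.192.0.0/17 (54.192.0.0 - 54.192.127.255) does not contain 54.192.218.61
Longest matching prefix is /15 -> interface eth9.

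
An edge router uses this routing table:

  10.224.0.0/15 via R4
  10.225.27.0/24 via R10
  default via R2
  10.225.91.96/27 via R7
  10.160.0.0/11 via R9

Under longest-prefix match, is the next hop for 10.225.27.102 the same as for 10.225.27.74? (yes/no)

10.225.27.102: longest match 10.225.27.0/24 -> R10
10.225.27.74: longest match 10.225.27.0/24 -> R10

yes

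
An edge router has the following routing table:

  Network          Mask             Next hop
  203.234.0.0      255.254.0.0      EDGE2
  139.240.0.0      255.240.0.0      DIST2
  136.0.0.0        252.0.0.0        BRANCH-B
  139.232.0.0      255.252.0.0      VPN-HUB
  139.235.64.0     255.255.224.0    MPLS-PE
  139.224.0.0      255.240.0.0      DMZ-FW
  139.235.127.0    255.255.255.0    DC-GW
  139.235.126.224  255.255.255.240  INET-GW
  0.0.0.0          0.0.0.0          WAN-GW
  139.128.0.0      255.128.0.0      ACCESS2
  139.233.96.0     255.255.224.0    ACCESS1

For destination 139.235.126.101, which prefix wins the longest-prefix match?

Entries matching 139.235.126.101:
  0.0.0.0/0 (default, matches everything)
  136.0.0.0/6 (136.0.0.0 - 139.255.255.255)
  139.128.0.0/9 (139.128.0.0 - 139.255.255.255)
  139.224.0.0/12 (139.224.0.0 - 139.239.255.255)
  139.232.0.0/14 (139.232.0.0 - 139.235.255.255)
Most specific is 139.232.0.0/14.

139.232.0.0/14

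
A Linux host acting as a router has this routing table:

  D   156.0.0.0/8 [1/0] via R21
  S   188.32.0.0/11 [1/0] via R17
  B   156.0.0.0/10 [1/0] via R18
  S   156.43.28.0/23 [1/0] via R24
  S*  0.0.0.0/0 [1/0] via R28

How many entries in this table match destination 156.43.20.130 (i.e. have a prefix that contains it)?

Prefixes containing 156.43.20.130:
  0.0.0.0/0 (default, matches everything)
  156.0.0.0/8 (156.0.0.0 - 156.255.255.255)
  156.0.0.0/10 (156.0.0.0 - 156.63.255.255)
Total matching entries: 3.

3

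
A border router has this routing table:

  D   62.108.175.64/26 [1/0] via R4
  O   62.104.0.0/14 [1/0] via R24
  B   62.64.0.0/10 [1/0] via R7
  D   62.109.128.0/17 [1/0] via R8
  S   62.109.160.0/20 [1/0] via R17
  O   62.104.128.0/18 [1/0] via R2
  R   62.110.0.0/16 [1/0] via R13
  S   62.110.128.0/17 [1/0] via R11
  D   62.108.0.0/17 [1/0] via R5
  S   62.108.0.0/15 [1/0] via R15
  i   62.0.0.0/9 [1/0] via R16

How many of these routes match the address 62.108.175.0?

Prefixes containing 62.108.175.0:
  62.0.0.0/9 (62.0.0.0 - 62.127.255.255)
  62.64.0.0/10 (62.64.0.0 - 62.127.255.255)
  62.108.0.0/15 (62.108.0.0 - 62.109.255.255)
Total matching entries: 3.

3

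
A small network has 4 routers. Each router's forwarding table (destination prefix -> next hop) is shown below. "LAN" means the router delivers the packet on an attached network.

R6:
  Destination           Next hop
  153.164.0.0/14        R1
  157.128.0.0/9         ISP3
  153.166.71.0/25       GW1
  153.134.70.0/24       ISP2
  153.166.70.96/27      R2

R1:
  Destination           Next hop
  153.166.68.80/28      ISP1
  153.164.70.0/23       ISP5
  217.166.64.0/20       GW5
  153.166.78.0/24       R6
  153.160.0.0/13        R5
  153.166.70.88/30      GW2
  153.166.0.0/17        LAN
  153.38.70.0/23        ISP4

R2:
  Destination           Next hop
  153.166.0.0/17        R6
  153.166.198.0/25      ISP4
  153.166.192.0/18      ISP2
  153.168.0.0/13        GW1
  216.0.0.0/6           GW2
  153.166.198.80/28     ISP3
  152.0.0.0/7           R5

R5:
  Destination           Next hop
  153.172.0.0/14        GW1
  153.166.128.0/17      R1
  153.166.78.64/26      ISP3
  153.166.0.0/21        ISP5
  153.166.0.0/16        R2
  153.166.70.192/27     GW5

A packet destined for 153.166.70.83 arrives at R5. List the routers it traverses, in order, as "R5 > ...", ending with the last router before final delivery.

At R5: longest match for 153.166.70.83 is 153.166.0.0/16 -> R2
At R2: longest match for 153.166.70.83 is 153.166.0.0/17 -> R6
At R6: longest match for 153.166.70.83 is 153.164.0.0/14 -> R1
At R1: longest match for 153.166.70.83 is 153.166.0.0/17 -> LAN

R5 > R2 > R6 > R1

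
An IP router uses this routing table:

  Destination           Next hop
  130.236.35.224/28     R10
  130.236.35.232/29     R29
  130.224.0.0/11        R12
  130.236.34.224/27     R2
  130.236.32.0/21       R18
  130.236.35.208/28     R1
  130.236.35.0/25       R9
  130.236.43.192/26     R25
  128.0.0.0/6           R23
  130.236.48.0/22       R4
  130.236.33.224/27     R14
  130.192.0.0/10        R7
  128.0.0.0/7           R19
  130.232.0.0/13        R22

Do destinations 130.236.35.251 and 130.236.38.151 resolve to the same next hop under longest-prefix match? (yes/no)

yes

130.236.35.251: longest match 130.236.32.0/21 -> R18
130.236.38.151: longest match 130.236.32.0/21 -> R18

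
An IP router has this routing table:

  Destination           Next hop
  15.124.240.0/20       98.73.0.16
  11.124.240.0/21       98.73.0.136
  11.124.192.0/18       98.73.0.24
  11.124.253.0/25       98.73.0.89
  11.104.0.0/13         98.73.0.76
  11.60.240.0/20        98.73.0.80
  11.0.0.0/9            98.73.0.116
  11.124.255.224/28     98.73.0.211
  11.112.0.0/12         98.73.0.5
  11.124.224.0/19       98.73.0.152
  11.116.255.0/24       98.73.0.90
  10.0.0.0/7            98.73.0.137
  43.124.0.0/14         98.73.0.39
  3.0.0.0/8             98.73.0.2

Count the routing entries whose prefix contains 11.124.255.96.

5

Prefixes containing 11.124.255.96:
  10.0.0.0/7 (10.0.0.0 - 11.255.255.255)
  11.0.0.0/9 (11.0.0.0 - 11.127.255.255)
  11.112.0.0/12 (11.112.0.0 - 11.127.255.255)
  11.124.192.0/18 (11.124.192.0 - 11.124.255.255)
  11.124.224.0/19 (11.124.224.0 - 11.124.255.255)
Total matching entries: 5.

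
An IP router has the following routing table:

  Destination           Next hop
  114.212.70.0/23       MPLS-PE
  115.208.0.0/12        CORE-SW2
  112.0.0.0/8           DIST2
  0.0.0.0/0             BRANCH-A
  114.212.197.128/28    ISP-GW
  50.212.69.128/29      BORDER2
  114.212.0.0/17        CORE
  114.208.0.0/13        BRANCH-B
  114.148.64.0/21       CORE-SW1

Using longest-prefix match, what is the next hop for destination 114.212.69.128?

CORE

Routes whose prefix contains 114.212.69.128:
  0.0.0.0/0 (default, matches everything) -> BRANCH-A
  114.208.0.0/13 (114.208.0.0 - 114.215.255.255) -> BRANCH-B
  114.212.0.0/17 (114.212.0.0 - 114.212.127.255) -> CORE
More-specific entries that do NOT match:
  50.212.69.128/29 (50.212.69.128 - 50.212.69.135) does not contain 114.212.69.128
  114.212.197.128/28 (114.212.197.128 - 114.212.197.143) does not contain 114.212.69.128
  114.212.70.0/23 (114.212.70.0 - 114.212.71.255) does not contain 114.212.69.128
  114.148.64.0/21 (114.148.64.0 - 114.148.71.255) does not contain 114.212.69.128
Longest matching prefix is /17 -> next hop CORE.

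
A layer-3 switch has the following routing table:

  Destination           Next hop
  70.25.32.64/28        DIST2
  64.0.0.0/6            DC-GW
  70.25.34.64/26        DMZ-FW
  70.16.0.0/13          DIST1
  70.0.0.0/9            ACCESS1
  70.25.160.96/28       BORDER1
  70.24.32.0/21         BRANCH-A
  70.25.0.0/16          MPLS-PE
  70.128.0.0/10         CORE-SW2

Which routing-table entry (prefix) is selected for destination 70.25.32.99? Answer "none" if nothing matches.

Entries matching 70.25.32.99:
  70.0.0.0/9 (70.0.0.0 - 70.127.255.255)
  70.25.0.0/16 (70.25.0.0 - 70.25.255.255)
Most specific is 70.25.0.0/16.

70.25.0.0/16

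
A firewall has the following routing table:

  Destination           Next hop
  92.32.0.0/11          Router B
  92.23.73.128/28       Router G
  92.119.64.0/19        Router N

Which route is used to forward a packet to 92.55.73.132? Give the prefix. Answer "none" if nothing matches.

Entries matching 92.55.73.132:
  92.32.0.0/11 (92.32.0.0 - 92.63.255.255)
Most specific is 92.32.0.0/11.

92.32.0.0/11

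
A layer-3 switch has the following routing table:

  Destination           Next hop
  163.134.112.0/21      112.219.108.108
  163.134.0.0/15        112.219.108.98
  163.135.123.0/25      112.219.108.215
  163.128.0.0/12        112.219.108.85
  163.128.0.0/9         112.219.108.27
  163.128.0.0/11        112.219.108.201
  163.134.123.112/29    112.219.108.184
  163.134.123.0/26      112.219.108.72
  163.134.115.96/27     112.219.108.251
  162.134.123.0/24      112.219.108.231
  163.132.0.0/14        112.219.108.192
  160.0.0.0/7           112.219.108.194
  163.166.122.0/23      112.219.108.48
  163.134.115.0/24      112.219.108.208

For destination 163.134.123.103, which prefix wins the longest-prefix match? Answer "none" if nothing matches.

163.134.0.0/15

Entries matching 163.134.123.103:
  163.128.0.0/9 (163.128.0.0 - 163.255.255.255)
  163.128.0.0/11 (163.128.0.0 - 163.159.255.255)
  163.128.0.0/12 (163.128.0.0 - 163.143.255.255)
  163.132.0.0/14 (163.132.0.0 - 163.135.255.255)
  163.134.0.0/15 (163.134.0.0 - 163.135.255.255)
Most specific is 163.134.0.0/15.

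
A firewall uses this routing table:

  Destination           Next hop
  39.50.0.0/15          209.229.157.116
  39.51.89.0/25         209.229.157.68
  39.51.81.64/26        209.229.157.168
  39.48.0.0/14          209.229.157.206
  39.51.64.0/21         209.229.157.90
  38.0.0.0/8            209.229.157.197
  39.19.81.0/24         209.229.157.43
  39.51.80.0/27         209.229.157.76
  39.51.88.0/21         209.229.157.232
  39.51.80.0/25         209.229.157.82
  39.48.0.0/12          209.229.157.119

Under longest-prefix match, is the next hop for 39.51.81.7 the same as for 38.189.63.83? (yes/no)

39.51.81.7: longest match 39.50.0.0/15 -> 209.229.157.116
38.189.63.83: longest match 38.0.0.0/8 -> 209.229.157.197

no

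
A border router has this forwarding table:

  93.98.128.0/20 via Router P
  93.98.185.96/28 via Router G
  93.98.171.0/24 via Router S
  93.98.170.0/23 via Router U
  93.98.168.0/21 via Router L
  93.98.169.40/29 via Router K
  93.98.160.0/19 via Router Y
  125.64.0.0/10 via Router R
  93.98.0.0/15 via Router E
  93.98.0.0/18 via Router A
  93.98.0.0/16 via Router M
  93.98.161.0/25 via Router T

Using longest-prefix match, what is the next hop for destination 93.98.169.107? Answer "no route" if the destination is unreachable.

Routes whose prefix contains 93.98.169.107:
  93.98.0.0/15 (93.98.0.0 - 93.99.255.255) -> Router E
  93.98.0.0/16 (93.98.0.0 - 93.98.255.255) -> Router M
  93.98.160.0/19 (93.98.160.0 - 93.98.191.255) -> Router Y
  93.98.168.0/21 (93.98.168.0 - 93.98.175.255) -> Router L
More-specific entries that do NOT match:
  93.98.169.40/29 (93.98.169.40 - 93.98.169.47) does not contain 93.98.169.107
  93.98.185.96/28 (93.98.185.96 - 93.98.185.111) does not contain 93.98.169.107
  93.98.161.0/25 (93.98.161.0 - 93.98.161.127) does not contain 93.98.169.107
  93.98.171.0/24 (93.98.171.0 - 93.98.171.255) does not contain 93.98.169.107
  93.98.170.0/23 (93.98.170.0 - 93.98.171.255) does not contain 93.98.169.107
Longest matching prefix is /21 -> next hop Router L.

Router L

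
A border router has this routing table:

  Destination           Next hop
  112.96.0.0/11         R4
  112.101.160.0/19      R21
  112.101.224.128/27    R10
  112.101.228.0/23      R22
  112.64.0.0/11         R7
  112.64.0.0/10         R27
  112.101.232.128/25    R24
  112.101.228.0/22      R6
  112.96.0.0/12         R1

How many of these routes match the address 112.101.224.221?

Prefixes containing 112.101.224.221:
  112.64.0.0/10 (112.64.0.0 - 112.127.255.255)
  112.96.0.0/11 (112.96.0.0 - 112.127.255.255)
  112.96.0.0/12 (112.96.0.0 - 112.111.255.255)
Total matching entries: 3.

3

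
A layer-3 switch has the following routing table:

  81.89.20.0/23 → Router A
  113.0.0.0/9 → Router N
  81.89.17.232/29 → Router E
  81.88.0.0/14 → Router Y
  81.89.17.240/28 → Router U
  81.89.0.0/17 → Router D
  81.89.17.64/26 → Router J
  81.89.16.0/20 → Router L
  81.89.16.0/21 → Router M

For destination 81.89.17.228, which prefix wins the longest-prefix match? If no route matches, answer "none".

Entries matching 81.89.17.228:
  81.88.0.0/14 (81.88.0.0 - 81.91.255.255)
  81.89.0.0/17 (81.89.0.0 - 81.89.127.255)
  81.89.16.0/20 (81.89.16.0 - 81.89.31.255)
  81.89.16.0/21 (81.89.16.0 - 81.89.23.255)
Most specific is 81.89.16.0/21.

81.89.16.0/21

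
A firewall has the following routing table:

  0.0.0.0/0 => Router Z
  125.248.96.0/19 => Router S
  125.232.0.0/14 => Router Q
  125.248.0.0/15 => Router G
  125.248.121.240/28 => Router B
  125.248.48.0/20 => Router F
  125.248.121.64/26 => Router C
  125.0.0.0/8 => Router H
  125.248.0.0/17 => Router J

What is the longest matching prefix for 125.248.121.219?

Entries matching 125.248.121.219:
  0.0.0.0/0 (default, matches everything)
  125.0.0.0/8 (125.0.0.0 - 125.255.255.255)
  125.248.0.0/15 (125.248.0.0 - 125.249.255.255)
  125.248.0.0/17 (125.248.0.0 - 125.248.127.255)
  125.248.96.0/19 (125.248.96.0 - 125.248.127.255)
Most specific is 125.248.96.0/19.

125.248.96.0/19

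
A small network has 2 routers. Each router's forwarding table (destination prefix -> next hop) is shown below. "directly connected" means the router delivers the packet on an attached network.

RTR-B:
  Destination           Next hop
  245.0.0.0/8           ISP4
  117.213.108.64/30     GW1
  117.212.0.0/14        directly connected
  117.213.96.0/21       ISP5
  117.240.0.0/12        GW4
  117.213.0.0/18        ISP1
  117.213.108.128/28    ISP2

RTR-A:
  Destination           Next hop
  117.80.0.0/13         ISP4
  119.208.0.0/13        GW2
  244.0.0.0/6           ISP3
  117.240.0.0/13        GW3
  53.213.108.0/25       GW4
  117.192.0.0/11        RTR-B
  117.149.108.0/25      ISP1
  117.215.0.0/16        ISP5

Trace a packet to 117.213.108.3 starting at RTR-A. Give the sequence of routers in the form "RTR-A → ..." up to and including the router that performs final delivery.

At RTR-A: longest match for 117.213.108.3 is 117.192.0.0/11 -> RTR-B
At RTR-B: longest match for 117.213.108.3 is 117.212.0.0/14 -> directly connected

RTR-A → RTR-B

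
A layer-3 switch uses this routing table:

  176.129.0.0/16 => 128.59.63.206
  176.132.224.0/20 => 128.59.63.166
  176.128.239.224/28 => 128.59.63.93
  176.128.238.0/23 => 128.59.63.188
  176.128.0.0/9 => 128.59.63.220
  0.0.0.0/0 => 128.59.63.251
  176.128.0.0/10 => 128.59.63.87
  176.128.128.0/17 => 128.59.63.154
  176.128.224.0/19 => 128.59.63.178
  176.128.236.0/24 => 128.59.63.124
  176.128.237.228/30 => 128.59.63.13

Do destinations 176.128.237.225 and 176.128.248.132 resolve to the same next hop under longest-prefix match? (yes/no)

yes

176.128.237.225: longest match 176.128.224.0/19 -> 128.59.63.178
176.128.248.132: longest match 176.128.224.0/19 -> 128.59.63.178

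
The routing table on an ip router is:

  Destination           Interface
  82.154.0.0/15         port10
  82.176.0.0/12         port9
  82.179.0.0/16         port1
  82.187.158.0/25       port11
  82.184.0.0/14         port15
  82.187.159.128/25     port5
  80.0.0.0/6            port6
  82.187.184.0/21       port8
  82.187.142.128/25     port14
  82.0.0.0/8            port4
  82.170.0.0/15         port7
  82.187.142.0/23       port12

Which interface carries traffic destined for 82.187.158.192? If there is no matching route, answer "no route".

Routes whose prefix contains 82.187.158.192:
  80.0.0.0/6 (80.0.0.0 - 83.255.255.255) -> port6
  82.0.0.0/8 (82.0.0.0 - 82.255.255.255) -> port4
  82.176.0.0/12 (82.176.0.0 - 82.191.255.255) -> port9
  82.184.0.0/14 (82.184.0.0 - 82.187.255.255) -> port15
More-specific entries that do NOT match:
  82.187.158.0/25 (82.187.158.0 - 82.187.158.127) does not contain 82.187.158.192
  82.187.159.128/25 (82.187.159.128 - 82.187.159.255) does not contain 82.187.158.192
  82.187.142.128/25 (82.187.142.128 - 82.187.142.255) does not contain 82.187.158.192
  82.187.142.0/23 (82.187.142.0 - 82.187.143.255) does not contain 82.187.158.192
  82.187.184.0/21 (82.187.184.0 - 82.187.191.255) does not contain 82.187.158.192
  82.179.0.0/16 (82.179.0.0 - 82.179.255.255) does not contain 82.187.158.192
  82.154.0.0/15 (82.154.0.0 - 82.155.255.255) does not contain 82.187.158.192
  82.170.0.0/15 (82.170.0.0 - 82.171.255.255) does not contain 82.187.158.192
Longest matching prefix is /14 -> interface port15.

port15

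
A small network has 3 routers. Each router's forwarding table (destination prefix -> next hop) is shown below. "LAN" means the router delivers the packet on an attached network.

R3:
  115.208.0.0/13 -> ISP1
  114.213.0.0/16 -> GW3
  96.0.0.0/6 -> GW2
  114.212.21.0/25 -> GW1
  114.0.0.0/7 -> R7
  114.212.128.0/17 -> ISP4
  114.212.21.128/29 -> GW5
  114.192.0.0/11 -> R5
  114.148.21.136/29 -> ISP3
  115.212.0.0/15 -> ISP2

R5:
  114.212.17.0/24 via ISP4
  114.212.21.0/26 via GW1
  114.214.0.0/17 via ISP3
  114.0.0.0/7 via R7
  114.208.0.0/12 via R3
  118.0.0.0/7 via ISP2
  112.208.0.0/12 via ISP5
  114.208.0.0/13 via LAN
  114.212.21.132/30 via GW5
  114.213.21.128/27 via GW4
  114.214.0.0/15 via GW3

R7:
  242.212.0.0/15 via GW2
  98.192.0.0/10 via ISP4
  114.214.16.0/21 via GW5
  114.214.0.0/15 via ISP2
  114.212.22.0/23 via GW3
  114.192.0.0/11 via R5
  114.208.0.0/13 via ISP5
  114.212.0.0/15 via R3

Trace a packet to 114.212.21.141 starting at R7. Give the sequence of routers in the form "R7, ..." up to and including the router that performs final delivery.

At R7: longest match for 114.212.21.141 is 114.212.0.0/15 -> R3
At R3: longest match for 114.212.21.141 is 114.192.0.0/11 -> R5
At R5: longest match for 114.212.21.141 is 114.208.0.0/13 -> LAN

R7, R3, R5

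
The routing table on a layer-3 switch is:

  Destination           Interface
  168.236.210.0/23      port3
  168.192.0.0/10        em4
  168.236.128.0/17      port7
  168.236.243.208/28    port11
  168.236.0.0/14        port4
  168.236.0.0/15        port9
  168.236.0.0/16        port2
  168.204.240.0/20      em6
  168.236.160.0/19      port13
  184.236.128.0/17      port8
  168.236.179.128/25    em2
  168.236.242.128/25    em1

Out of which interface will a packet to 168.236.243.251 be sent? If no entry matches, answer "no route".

port7

Routes whose prefix contains 168.236.243.251:
  168.192.0.0/10 (168.192.0.0 - 168.255.255.255) -> em4
  168.236.0.0/14 (168.236.0.0 - 168.239.255.255) -> port4
  168.236.0.0/15 (168.236.0.0 - 168.237.255.255) -> port9
  168.236.0.0/16 (168.236.0.0 - 168.236.255.255) -> port2
  168.236.128.0/17 (168.236.128.0 - 168.236.255.255) -> port7
More-specific entries that do NOT match:
  168.236.243.208/28 (168.236.243.208 - 168.236.243.223) does not contain 168.236.243.251
  168.236.179.128/25 (168.236.179.128 - 168.236.179.255) does not contain 168.236.243.251
  168.236.242.128/25 (168.236.242.128 - 168.236.242.255) does not contain 168.236.243.251
  168.236.210.0/23 (168.236.210.0 - 168.236.211.255) does not contain 168.236.243.251
  168.204.240.0/20 (168.204.240.0 - 168.204.255.255) does not contain 168.236.243.251
  168.236.160.0/19 (168.236.160.0 - 168.236.191.255) does not contain 168.236.243.251
Longest matching prefix is /17 -> interface port7.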